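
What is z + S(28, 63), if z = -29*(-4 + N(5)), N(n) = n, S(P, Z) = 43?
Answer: 14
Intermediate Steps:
z = -29 (z = -29*(-4 + 5) = -29*1 = -29)
z + S(28, 63) = -29 + 43 = 14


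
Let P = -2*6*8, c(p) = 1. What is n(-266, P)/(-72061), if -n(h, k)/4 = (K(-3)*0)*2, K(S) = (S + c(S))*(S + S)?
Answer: 0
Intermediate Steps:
P = -96 (P = -12*8 = -96)
K(S) = 2*S*(1 + S) (K(S) = (S + 1)*(S + S) = (1 + S)*(2*S) = 2*S*(1 + S))
n(h, k) = 0 (n(h, k) = -4*(2*(-3)*(1 - 3))*0*2 = -4*(2*(-3)*(-2))*0*2 = -4*12*0*2 = -0*2 = -4*0 = 0)
n(-266, P)/(-72061) = 0/(-72061) = 0*(-1/72061) = 0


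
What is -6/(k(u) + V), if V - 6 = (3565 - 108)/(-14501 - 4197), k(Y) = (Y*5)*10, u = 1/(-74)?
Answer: -1383652/1185199 ≈ -1.1674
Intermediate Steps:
u = -1/74 ≈ -0.013514
k(Y) = 50*Y (k(Y) = (5*Y)*10 = 50*Y)
V = 108731/18698 (V = 6 + (3565 - 108)/(-14501 - 4197) = 6 + 3457/(-18698) = 6 + 3457*(-1/18698) = 6 - 3457/18698 = 108731/18698 ≈ 5.8151)
-6/(k(u) + V) = -6/(50*(-1/74) + 108731/18698) = -6/(-25/37 + 108731/18698) = -6/3555597/691826 = -6*691826/3555597 = -1383652/1185199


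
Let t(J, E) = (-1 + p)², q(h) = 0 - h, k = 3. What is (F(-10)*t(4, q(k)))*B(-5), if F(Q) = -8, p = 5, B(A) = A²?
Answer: -3200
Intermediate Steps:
q(h) = -h
t(J, E) = 16 (t(J, E) = (-1 + 5)² = 4² = 16)
(F(-10)*t(4, q(k)))*B(-5) = -8*16*(-5)² = -128*25 = -3200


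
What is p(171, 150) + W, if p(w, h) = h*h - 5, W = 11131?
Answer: 33626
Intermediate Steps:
p(w, h) = -5 + h² (p(w, h) = h² - 5 = -5 + h²)
p(171, 150) + W = (-5 + 150²) + 11131 = (-5 + 22500) + 11131 = 22495 + 11131 = 33626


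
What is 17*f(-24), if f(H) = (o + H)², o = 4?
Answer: 6800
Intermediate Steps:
f(H) = (4 + H)²
17*f(-24) = 17*(4 - 24)² = 17*(-20)² = 17*400 = 6800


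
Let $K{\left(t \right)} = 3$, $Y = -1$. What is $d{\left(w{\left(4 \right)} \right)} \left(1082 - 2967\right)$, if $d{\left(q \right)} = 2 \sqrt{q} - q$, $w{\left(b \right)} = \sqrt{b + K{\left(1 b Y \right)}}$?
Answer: $- 3770 \sqrt[4]{7} + 1885 \sqrt{7} \approx -1145.0$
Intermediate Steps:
$w{\left(b \right)} = \sqrt{3 + b}$ ($w{\left(b \right)} = \sqrt{b + 3} = \sqrt{3 + b}$)
$d{\left(q \right)} = - q + 2 \sqrt{q}$
$d{\left(w{\left(4 \right)} \right)} \left(1082 - 2967\right) = \left(- \sqrt{3 + 4} + 2 \sqrt{\sqrt{3 + 4}}\right) \left(1082 - 2967\right) = \left(- \sqrt{7} + 2 \sqrt{\sqrt{7}}\right) \left(1082 - 2967\right) = \left(- \sqrt{7} + 2 \sqrt[4]{7}\right) \left(-1885\right) = - 3770 \sqrt[4]{7} + 1885 \sqrt{7}$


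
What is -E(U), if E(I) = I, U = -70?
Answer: 70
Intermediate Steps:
-E(U) = -1*(-70) = 70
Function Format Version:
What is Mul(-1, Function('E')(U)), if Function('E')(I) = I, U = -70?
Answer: 70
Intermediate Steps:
Mul(-1, Function('E')(U)) = Mul(-1, -70) = 70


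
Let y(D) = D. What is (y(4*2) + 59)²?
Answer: 4489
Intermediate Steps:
(y(4*2) + 59)² = (4*2 + 59)² = (8 + 59)² = 67² = 4489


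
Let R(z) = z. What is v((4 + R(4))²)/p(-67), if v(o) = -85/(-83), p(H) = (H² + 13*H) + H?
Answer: 85/294733 ≈ 0.00028840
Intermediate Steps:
p(H) = H² + 14*H
v(o) = 85/83 (v(o) = -85*(-1/83) = 85/83)
v((4 + R(4))²)/p(-67) = 85/(83*((-67*(14 - 67)))) = 85/(83*((-67*(-53)))) = (85/83)/3551 = (85/83)*(1/3551) = 85/294733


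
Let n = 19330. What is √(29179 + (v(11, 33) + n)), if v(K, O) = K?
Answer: 2*√12130 ≈ 220.27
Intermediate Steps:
√(29179 + (v(11, 33) + n)) = √(29179 + (11 + 19330)) = √(29179 + 19341) = √48520 = 2*√12130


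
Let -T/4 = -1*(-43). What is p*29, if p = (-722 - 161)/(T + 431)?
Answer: -25607/259 ≈ -98.869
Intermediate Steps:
T = -172 (T = -(-4)*(-43) = -4*43 = -172)
p = -883/259 (p = (-722 - 161)/(-172 + 431) = -883/259 ≈ -3.4093)
p*29 = -883/259*29 = -25607/259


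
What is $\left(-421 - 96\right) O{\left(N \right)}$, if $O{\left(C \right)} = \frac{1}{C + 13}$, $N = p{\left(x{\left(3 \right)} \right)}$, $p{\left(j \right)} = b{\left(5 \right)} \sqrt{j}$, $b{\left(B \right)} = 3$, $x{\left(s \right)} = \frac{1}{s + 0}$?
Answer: $- \frac{6721}{166} + \frac{517 \sqrt{3}}{166} \approx -35.094$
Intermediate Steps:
$x{\left(s \right)} = \frac{1}{s}$
$p{\left(j \right)} = 3 \sqrt{j}$
$N = \sqrt{3}$ ($N = 3 \sqrt{\frac{1}{3}} = \frac{3}{\sqrt{3}} = 3 \frac{\sqrt{3}}{3} = \sqrt{3} \approx 1.732$)
$O{\left(C \right)} = \frac{1}{13 + C}$
$\left(-421 - 96\right) O{\left(N \right)} = \frac{-421 - 96}{13 + \sqrt{3}} = - \frac{517}{13 + \sqrt{3}}$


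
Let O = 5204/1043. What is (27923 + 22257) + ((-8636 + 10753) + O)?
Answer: 54550975/1043 ≈ 52302.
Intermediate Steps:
O = 5204/1043 (O = 5204*(1/1043) = 5204/1043 ≈ 4.9895)
(27923 + 22257) + ((-8636 + 10753) + O) = (27923 + 22257) + ((-8636 + 10753) + 5204/1043) = 50180 + (2117 + 5204/1043) = 50180 + 2213235/1043 = 54550975/1043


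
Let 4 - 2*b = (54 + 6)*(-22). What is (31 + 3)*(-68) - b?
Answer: -2974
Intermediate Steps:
b = 662 (b = 2 - (54 + 6)*(-22)/2 = 2 - 30*(-22) = 2 - ½*(-1320) = 2 + 660 = 662)
(31 + 3)*(-68) - b = (31 + 3)*(-68) - 1*662 = 34*(-68) - 662 = -2312 - 662 = -2974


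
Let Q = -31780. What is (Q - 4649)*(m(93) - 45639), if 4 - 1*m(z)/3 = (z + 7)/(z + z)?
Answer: 51528346923/31 ≈ 1.6622e+9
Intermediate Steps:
m(z) = 12 - 3*(7 + z)/(2*z) (m(z) = 12 - 3*(z + 7)/(z + z) = 12 - 3*(7 + z)/(2*z))
(Q - 4649)*(m(93) - 45639) = (-31780 - 4649)*((21/2)*(-1 + 93)/93 - 45639) = -36429*((21/2)*(1/93)*92 - 45639) = -36429*(322/31 - 45639) = -36429*(-1414487/31) = 51528346923/31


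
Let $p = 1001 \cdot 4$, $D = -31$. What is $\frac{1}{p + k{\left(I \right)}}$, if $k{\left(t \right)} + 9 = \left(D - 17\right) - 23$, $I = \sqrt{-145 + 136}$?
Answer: $\frac{1}{3924} \approx 0.00025484$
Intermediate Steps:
$I = 3 i$ ($I = \sqrt{-9} = 3 i \approx 3.0 i$)
$k{\left(t \right)} = -80$ ($k{\left(t \right)} = -9 - 71 = -80$)
$p = 4004$
$\frac{1}{p + k{\left(I \right)}} = \frac{1}{4004 - 80} = \frac{1}{3924}$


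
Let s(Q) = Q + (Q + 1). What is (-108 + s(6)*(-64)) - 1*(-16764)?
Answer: 15824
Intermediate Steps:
s(Q) = 1 + 2*Q (s(Q) = Q + (1 + Q) = 1 + 2*Q)
(-108 + s(6)*(-64)) - 1*(-16764) = (-108 + (1 + 2*6)*(-64)) - 1*(-16764) = (-108 + (1 + 12)*(-64)) + 16764 = (-108 + 13*(-64)) + 16764 = (-108 - 832) + 16764 = -940 + 16764 = 15824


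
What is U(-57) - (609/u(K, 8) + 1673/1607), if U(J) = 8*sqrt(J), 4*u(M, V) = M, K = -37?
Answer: 3852751/59459 + 8*I*sqrt(57) ≈ 64.797 + 60.399*I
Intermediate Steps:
u(M, V) = M/4
U(-57) - (609/u(K, 8) + 1673/1607) = 8*sqrt(-57) - (609/(((1/4)*(-37))) + 1673/1607) = 8*(I*sqrt(57)) - (609/(-37/4) + 1673*(1/1607)) = 8*I*sqrt(57) - (609*(-4/37) + 1673/1607) = 8*I*sqrt(57) - (-2436/37 + 1673/1607) = 8*I*sqrt(57) - 1*(-3852751/59459) = 8*I*sqrt(57) + 3852751/59459 = 3852751/59459 + 8*I*sqrt(57)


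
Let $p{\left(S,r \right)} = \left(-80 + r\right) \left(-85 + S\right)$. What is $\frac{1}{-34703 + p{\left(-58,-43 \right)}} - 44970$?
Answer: $- \frac{769616581}{17114} \approx -44970.0$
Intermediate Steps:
$p{\left(S,r \right)} = \left(-85 + S\right) \left(-80 + r\right)$
$\frac{1}{-34703 + p{\left(-58,-43 \right)}} - 44970 = \frac{1}{-34703 - -17589} - 44970 = \frac{1}{-34703 + \left(6800 + 3655 + 4640 + 2494\right)} - 44970 = \frac{1}{-34703 + 17589} - 44970 = \frac{1}{-17114} - 44970 = - \frac{1}{17114} - 44970 = - \frac{769616581}{17114}$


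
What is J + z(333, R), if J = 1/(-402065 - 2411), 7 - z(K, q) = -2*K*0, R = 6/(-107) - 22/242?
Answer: 2831331/404476 ≈ 7.0000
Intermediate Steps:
R = -173/1177 (R = 6*(-1/107) - 22*1/242 = -6/107 - 1/11 = -173/1177 ≈ -0.14698)
z(K, q) = 7 (z(K, q) = 7 - (-2*K)*0 = 7 - 1*0 = 7 + 0 = 7)
J = -1/404476 (J = 1/(-404476) = -1/404476 ≈ -2.4723e-6)
J + z(333, R) = -1/404476 + 7 = 2831331/404476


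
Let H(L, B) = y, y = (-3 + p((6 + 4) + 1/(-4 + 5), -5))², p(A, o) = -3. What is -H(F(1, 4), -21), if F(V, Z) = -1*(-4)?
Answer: -36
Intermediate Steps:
F(V, Z) = 4
y = 36 (y = (-3 - 3)² = (-6)² = 36)
H(L, B) = 36
-H(F(1, 4), -21) = -1*36 = -36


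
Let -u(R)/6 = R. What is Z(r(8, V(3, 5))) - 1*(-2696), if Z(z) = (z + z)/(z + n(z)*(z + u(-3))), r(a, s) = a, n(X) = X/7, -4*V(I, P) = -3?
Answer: 88982/33 ≈ 2696.4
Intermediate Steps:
u(R) = -6*R
V(I, P) = ¾ (V(I, P) = -¼*(-3) = ¾)
n(X) = X/7 (n(X) = X*(⅐) = X/7)
Z(z) = 2*z/(z + z*(18 + z)/7) (Z(z) = (z + z)/(z + (z/7)*(z - 6*(-3))) = (2*z)/(z + (z/7)*(z + 18)) = (2*z)/(z + (z/7)*(18 + z)) = (2*z)/(z + z*(18 + z)/7) = 2*z/(z + z*(18 + z)/7))
Z(r(8, V(3, 5))) - 1*(-2696) = 14/(25 + 8) - 1*(-2696) = 14/33 + 2696 = 88982/33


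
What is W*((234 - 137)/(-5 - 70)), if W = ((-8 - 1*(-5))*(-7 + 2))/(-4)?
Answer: 97/20 ≈ 4.8500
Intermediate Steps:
W = -15/4 (W = ((-8 + 5)*(-5))*(-1/4) = -3*(-5)*(-1/4) = 15*(-1/4) = -15/4 ≈ -3.7500)
W*((234 - 137)/(-5 - 70)) = -15*(234 - 137)/(4*(-5 - 70)) = -1455/(4*(-75)) = -1455*(-1)/(4*75) = -15/4*(-97/75) = 97/20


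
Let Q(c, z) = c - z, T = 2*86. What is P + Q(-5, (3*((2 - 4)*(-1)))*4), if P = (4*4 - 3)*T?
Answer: 2207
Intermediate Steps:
T = 172
P = 2236 (P = (4*4 - 3)*172 = (16 - 3)*172 = 13*172 = 2236)
P + Q(-5, (3*((2 - 4)*(-1)))*4) = 2236 + (-5 - 3*((2 - 4)*(-1))*4) = 2236 + (-5 - 3*(-2*(-1))*4) = 2236 + (-5 - 3*2*4) = 2236 + (-5 - 6*4) = 2236 + (-5 - 1*24) = 2236 + (-5 - 24) = 2236 - 29 = 2207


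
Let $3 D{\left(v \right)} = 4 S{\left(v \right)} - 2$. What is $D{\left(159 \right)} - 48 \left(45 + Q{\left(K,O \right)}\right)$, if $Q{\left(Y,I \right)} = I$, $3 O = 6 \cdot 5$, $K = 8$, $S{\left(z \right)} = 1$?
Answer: $- \frac{7918}{3} \approx -2639.3$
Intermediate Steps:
$O = 10$ ($O = \frac{6 \cdot 5}{3} = \frac{1}{3} \cdot 30 = 10$)
$D{\left(v \right)} = \frac{2}{3}$ ($D{\left(v \right)} = \frac{4 \cdot 1 - 2}{3} = \frac{4 - 2}{3} = \frac{1}{3} \cdot 2 = \frac{2}{3}$)
$D{\left(159 \right)} - 48 \left(45 + Q{\left(K,O \right)}\right) = \frac{2}{3} - 48 \left(45 + 10\right) = \frac{2}{3} - 48 \cdot 55 = \frac{2}{3} - 2640 = - \frac{7918}{3}$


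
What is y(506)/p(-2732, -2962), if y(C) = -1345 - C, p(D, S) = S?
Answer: 1851/2962 ≈ 0.62492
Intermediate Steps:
y(506)/p(-2732, -2962) = (-1345 - 1*506)/(-2962) = (-1345 - 506)*(-1/2962) = -1851*(-1/2962) = 1851/2962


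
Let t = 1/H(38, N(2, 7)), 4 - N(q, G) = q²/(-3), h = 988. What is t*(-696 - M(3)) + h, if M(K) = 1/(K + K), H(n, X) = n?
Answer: 221087/228 ≈ 969.68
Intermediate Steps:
N(q, G) = 4 + q²/3 (N(q, G) = 4 - q²/(-3) = 4 - q²*(-1)/3 = 4 - (-1)*q²/3 = 4 + q²/3)
M(K) = 1/(2*K)
t = 1/38 ≈ 0.026316
t*(-696 - M(3)) + h = (-696 - 1/(2*3))/38 + 988 = (-696 - 1*⅙)/38 + 988 = (-696 - ⅙)/38 + 988 = (1/38)*(-4177/6) + 988 = -4177/228 + 988 = 221087/228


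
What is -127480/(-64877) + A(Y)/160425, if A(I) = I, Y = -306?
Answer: 2270125182/1156432525 ≈ 1.9630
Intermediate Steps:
-127480/(-64877) + A(Y)/160425 = -127480/(-64877) - 306/160425 = -127480*(-1/64877) - 306*1/160425 = 127480/64877 - 34/17825 = 2270125182/1156432525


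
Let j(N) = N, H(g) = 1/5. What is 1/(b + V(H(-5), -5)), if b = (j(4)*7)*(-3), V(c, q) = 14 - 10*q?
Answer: -1/20 ≈ -0.050000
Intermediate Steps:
H(g) = ⅕
b = -84 (b = (4*7)*(-3) = 28*(-3) = -84)
1/(b + V(H(-5), -5)) = 1/(-84 + (14 - 10*(-5))) = 1/(-84 + (14 + 50)) = 1/(-84 + 64) = 1/(-20) = -1/20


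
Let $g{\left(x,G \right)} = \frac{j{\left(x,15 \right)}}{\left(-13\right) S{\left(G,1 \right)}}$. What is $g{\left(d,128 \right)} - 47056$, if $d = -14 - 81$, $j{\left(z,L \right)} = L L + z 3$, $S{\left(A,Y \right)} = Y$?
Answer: $- \frac{611668}{13} \approx -47051.0$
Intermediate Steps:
$j{\left(z,L \right)} = L^{2} + 3 z$
$d = -95$ ($d = -14 - 81 = -95$)
$g{\left(x,G \right)} = - \frac{225}{13} - \frac{3 x}{13}$ ($g{\left(x,G \right)} = \frac{15^{2} + 3 x}{\left(-13\right) 1} = \frac{225 + 3 x}{-13} = \left(225 + 3 x\right) \left(- \frac{1}{13}\right) = - \frac{225}{13} - \frac{3 x}{13}$)
$g{\left(d,128 \right)} - 47056 = \left(- \frac{225}{13} - - \frac{285}{13}\right) - 47056 = \left(- \frac{225}{13} + \frac{285}{13}\right) - 47056 = \frac{60}{13} - 47056 = - \frac{611668}{13}$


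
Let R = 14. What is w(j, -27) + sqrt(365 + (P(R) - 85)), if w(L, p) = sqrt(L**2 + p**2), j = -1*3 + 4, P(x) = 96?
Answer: sqrt(730) + 2*sqrt(94) ≈ 46.409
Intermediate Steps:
j = 1 (j = -3 + 4 = 1)
w(j, -27) + sqrt(365 + (P(R) - 85)) = sqrt(1**2 + (-27)**2) + sqrt(365 + (96 - 85)) = sqrt(1 + 729) + sqrt(365 + 11) = sqrt(730) + sqrt(376) = sqrt(730) + 2*sqrt(94)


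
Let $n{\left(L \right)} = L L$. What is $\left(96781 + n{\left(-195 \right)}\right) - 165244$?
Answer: $-30438$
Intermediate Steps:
$n{\left(L \right)} = L^{2}$
$\left(96781 + n{\left(-195 \right)}\right) - 165244 = \left(96781 + \left(-195\right)^{2}\right) - 165244 = \left(96781 + 38025\right) - 165244 = 134806 - 165244 = -30438$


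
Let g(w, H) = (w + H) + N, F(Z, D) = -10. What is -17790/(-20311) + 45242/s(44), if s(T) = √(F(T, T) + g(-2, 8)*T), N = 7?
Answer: 17790/20311 + 22621*√562/281 ≈ 1909.3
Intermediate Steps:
g(w, H) = 7 + H + w (g(w, H) = (w + H) + 7 = (H + w) + 7 = 7 + H + w)
s(T) = √(-10 + 13*T) (s(T) = √(-10 + (7 + 8 - 2)*T) = √(-10 + 13*T))
-17790/(-20311) + 45242/s(44) = -17790/(-20311) + 45242/(√(-10 + 13*44)) = -17790*(-1/20311) + 45242/(√(-10 + 572)) = 17790/20311 + 45242/(√562) = 17790/20311 + 45242*(√562/562) = 17790/20311 + 22621*√562/281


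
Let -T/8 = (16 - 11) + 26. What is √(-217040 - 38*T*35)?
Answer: 20*√282 ≈ 335.86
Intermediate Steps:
T = -248 (T = -8*((16 - 11) + 26) = -8*(5 + 26) = -8*31 = -248)
√(-217040 - 38*T*35) = √(-217040 - 38*(-248)*35) = √(-217040 + 9424*35) = √(-217040 + 329840) = √112800 = 20*√282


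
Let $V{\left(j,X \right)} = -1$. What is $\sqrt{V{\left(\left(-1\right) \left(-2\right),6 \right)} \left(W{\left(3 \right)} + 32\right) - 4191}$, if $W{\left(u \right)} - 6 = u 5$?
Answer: $2 i \sqrt{1061} \approx 65.146 i$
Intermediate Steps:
$W{\left(u \right)} = 6 + 5 u$ ($W{\left(u \right)} = 6 + u 5 = 6 + 5 u$)
$\sqrt{V{\left(\left(-1\right) \left(-2\right),6 \right)} \left(W{\left(3 \right)} + 32\right) - 4191} = \sqrt{- (\left(6 + 5 \cdot 3\right) + 32) - 4191} = \sqrt{- (\left(6 + 15\right) + 32) - 4191} = \sqrt{- (21 + 32) - 4191} = \sqrt{\left(-1\right) 53 - 4191} = \sqrt{-53 - 4191} = \sqrt{-4244} = 2 i \sqrt{1061}$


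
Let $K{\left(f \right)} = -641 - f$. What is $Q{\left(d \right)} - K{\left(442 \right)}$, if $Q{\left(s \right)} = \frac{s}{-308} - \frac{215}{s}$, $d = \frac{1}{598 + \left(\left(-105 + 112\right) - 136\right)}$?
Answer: $- \frac{14409375905}{144452} \approx -99752.0$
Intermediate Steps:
$d = \frac{1}{469}$ ($d = \frac{1}{598 + \left(7 - 136\right)} = \frac{1}{598 - 129} = \frac{1}{469} \approx 0.0021322$)
$Q{\left(s \right)} = - \frac{215}{s} - \frac{s}{308}$ ($Q{\left(s \right)} = s \left(- \frac{1}{308}\right) - \frac{215}{s} = - \frac{s}{308} - \frac{215}{s} = - \frac{215}{s} - \frac{s}{308}$)
$Q{\left(d \right)} - K{\left(442 \right)} = \left(- 215 \frac{1}{\frac{1}{469}} - \frac{1}{144452}\right) - \left(-641 - 442\right) = \left(\left(-215\right) 469 - \frac{1}{144452}\right) - \left(-641 - 442\right) = \left(-100835 - \frac{1}{144452}\right) - -1083 = - \frac{14565817421}{144452} + 1083 = - \frac{14409375905}{144452}$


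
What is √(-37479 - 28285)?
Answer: 2*I*√16441 ≈ 256.44*I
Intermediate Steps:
√(-37479 - 28285) = √(-65764) = 2*I*√16441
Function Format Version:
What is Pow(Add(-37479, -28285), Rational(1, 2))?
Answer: Mul(2, I, Pow(16441, Rational(1, 2))) ≈ Mul(256.44, I)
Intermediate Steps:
Pow(Add(-37479, -28285), Rational(1, 2)) = Pow(-65764, Rational(1, 2)) = Mul(2, I, Pow(16441, Rational(1, 2)))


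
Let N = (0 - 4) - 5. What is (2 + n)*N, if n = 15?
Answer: -153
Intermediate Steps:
N = -9 (N = -4 - 5 = -9)
(2 + n)*N = (2 + 15)*(-9) = 17*(-9) = -153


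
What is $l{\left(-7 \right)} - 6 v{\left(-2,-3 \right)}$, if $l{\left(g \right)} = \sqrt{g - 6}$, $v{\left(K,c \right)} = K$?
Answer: $12 + i \sqrt{13} \approx 12.0 + 3.6056 i$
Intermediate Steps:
$l{\left(g \right)} = \sqrt{-6 + g}$
$l{\left(-7 \right)} - 6 v{\left(-2,-3 \right)} = \sqrt{-6 - 7} - -12 = \sqrt{-13} + 12 = i \sqrt{13} + 12 = 12 + i \sqrt{13}$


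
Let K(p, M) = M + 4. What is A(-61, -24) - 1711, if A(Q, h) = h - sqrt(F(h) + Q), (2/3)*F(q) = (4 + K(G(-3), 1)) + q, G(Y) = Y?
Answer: -1735 - I*sqrt(334)/2 ≈ -1735.0 - 9.1378*I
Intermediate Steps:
K(p, M) = 4 + M
F(q) = 27/2 + 3*q/2 (F(q) = 3*((4 + (4 + 1)) + q)/2 = 3*((4 + 5) + q)/2 = 3*(9 + q)/2 = 27/2 + 3*q/2)
A(Q, h) = h - sqrt(27/2 + Q + 3*h/2) (A(Q, h) = h - sqrt((27/2 + 3*h/2) + Q) = h - sqrt(27/2 + Q + 3*h/2))
A(-61, -24) - 1711 = (-24 - sqrt(54 + 4*(-61) + 6*(-24))/2) - 1711 = (-24 - sqrt(54 - 244 - 144)/2) - 1711 = (-24 - I*sqrt(334)/2) - 1711 = -1735 - I*sqrt(334)/2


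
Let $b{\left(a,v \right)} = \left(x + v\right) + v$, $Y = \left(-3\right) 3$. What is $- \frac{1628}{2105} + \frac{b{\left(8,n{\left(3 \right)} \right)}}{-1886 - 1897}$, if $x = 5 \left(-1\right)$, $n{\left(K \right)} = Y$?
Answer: $- \frac{6110309}{7963215} \approx -0.76732$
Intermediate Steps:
$Y = -9$
$n{\left(K \right)} = -9$
$x = -5$
$b{\left(a,v \right)} = -5 + 2 v$ ($b{\left(a,v \right)} = \left(-5 + v\right) + v = -5 + 2 v$)
$- \frac{1628}{2105} + \frac{b{\left(8,n{\left(3 \right)} \right)}}{-1886 - 1897} = - \frac{1628}{2105} + \frac{-5 + 2 \left(-9\right)}{-1886 - 1897} = \left(-1628\right) \frac{1}{2105} + \frac{-5 - 18}{-1886 - 1897} = - \frac{1628}{2105} - \frac{23}{-3783} = - \frac{1628}{2105} - - \frac{23}{3783} = - \frac{1628}{2105} + \frac{23}{3783} = - \frac{6110309}{7963215}$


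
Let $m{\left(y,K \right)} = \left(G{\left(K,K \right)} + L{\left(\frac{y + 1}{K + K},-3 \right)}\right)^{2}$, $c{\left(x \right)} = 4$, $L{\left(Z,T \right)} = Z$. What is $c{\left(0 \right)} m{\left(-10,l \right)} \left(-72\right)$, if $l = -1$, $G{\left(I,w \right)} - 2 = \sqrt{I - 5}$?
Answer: $-10440 - 3744 i \sqrt{6} \approx -10440.0 - 9170.9 i$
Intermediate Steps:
$G{\left(I,w \right)} = 2 + \sqrt{-5 + I}$ ($G{\left(I,w \right)} = 2 + \sqrt{I - 5} = 2 + \sqrt{-5 + I}$)
$m{\left(y,K \right)} = \left(2 + \sqrt{-5 + K} + \frac{1 + y}{2 K}\right)^{2}$ ($m{\left(y,K \right)} = \left(\left(2 + \sqrt{-5 + K}\right) + \frac{y + 1}{K + K}\right)^{2} = \left(\left(2 + \sqrt{-5 + K}\right) + \frac{1 + y}{2 K}\right)^{2} = \left(2 + \sqrt{-5 + K} + \frac{1 + y}{2 K}\right)^{2}$)
$c{\left(0 \right)} m{\left(-10,l \right)} \left(-72\right) = 4 \frac{\left(1 - 10 + 2 \left(-1\right) \left(2 + \sqrt{-5 - 1}\right)\right)^{2}}{4 \cdot 1} \left(-72\right) = 4 \cdot \frac{1}{4} \cdot 1 \left(1 - 10 + 2 \left(-1\right) \left(2 + \sqrt{-6}\right)\right)^{2} \left(-72\right) = 4 \cdot \frac{1}{4} \cdot 1 \left(1 - 10 + 2 \left(-1\right) \left(2 + i \sqrt{6}\right)\right)^{2} \left(-72\right) = 4 \cdot \frac{1}{4} \cdot 1 \left(1 - 10 - \left(4 + 2 i \sqrt{6}\right)\right)^{2} \left(-72\right) = 4 \cdot \frac{1}{4} \cdot 1 \left(-13 - 2 i \sqrt{6}\right)^{2} \left(-72\right) = 4 \frac{\left(-13 - 2 i \sqrt{6}\right)^{2}}{4} \left(-72\right) = \left(-13 - 2 i \sqrt{6}\right)^{2} \left(-72\right) = - 72 \left(-13 - 2 i \sqrt{6}\right)^{2}$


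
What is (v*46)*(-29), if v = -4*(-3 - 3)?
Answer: -32016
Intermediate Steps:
v = 24 (v = -4*(-6) = 24)
(v*46)*(-29) = (24*46)*(-29) = 1104*(-29) = -32016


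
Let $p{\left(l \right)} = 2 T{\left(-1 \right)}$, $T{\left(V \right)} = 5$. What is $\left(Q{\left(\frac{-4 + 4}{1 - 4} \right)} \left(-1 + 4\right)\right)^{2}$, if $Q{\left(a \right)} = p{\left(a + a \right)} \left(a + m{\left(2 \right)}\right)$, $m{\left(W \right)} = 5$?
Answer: $22500$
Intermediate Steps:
$p{\left(l \right)} = 10$ ($p{\left(l \right)} = 2 \cdot 5 = 10$)
$Q{\left(a \right)} = 50 + 10 a$ ($Q{\left(a \right)} = 10 \left(a + 5\right) = 10 \left(5 + a\right) = 50 + 10 a$)
$\left(Q{\left(\frac{-4 + 4}{1 - 4} \right)} \left(-1 + 4\right)\right)^{2} = \left(\left(50 + 10 \frac{-4 + 4}{1 - 4}\right) \left(-1 + 4\right)\right)^{2} = \left(\left(50 + 10 \frac{0}{-3}\right) 3\right)^{2} = \left(\left(50 + 10 \cdot 0 \left(- \frac{1}{3}\right)\right) 3\right)^{2} = \left(\left(50 + 10 \cdot 0\right) 3\right)^{2} = \left(\left(50 + 0\right) 3\right)^{2} = \left(50 \cdot 3\right)^{2} = 150^{2} = 22500$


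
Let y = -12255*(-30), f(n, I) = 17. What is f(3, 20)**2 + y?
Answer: 367939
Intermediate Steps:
y = 367650
f(3, 20)**2 + y = 17**2 + 367650 = 289 + 367650 = 367939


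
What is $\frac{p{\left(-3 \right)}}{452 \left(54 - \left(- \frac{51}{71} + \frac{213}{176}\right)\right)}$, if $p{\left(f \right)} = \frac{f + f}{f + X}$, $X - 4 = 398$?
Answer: $- \frac{6248}{10048945473} \approx -6.2176 \cdot 10^{-7}$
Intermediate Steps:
$X = 402$ ($X = 4 + 398 = 402$)
$p{\left(f \right)} = \frac{2 f}{402 + f}$ ($p{\left(f \right)} = \frac{f + f}{f + 402} = \frac{2 f}{402 + f}$)
$\frac{p{\left(-3 \right)}}{452 \left(54 - \left(- \frac{51}{71} + \frac{213}{176}\right)\right)} = \frac{2 \left(-3\right) \frac{1}{402 - 3}}{452 \left(54 - \left(- \frac{51}{71} + \frac{213}{176}\right)\right)} = \frac{2 \left(-3\right) \frac{1}{399}}{452 \left(54 - \frac{6147}{12496}\right)} = \frac{2 \left(-3\right) \frac{1}{399}}{452 \left(54 + \left(- \frac{213}{176} + \frac{51}{71}\right)\right)} = - \frac{2}{133 \cdot 452 \left(54 - \frac{6147}{12496}\right)} = - \frac{2}{133 \cdot 452 \cdot \frac{668637}{12496}} = - \frac{2}{133 \cdot \frac{75555981}{3124}} = \left(- \frac{2}{133}\right) \frac{3124}{75555981} = - \frac{6248}{10048945473}$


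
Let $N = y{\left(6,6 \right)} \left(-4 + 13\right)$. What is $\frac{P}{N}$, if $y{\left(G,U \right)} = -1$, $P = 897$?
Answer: $- \frac{299}{3} \approx -99.667$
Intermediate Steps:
$N = -9$ ($N = - (-4 + 13) = \left(-1\right) 9 = -9$)
$\frac{P}{N} = \frac{897}{-9} = 897 \left(- \frac{1}{9}\right) = - \frac{299}{3}$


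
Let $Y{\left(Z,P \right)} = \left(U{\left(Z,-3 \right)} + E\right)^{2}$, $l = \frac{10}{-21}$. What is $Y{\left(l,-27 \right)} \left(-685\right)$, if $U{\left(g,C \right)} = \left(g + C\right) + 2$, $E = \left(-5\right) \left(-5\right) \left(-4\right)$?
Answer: $- \frac{3110695285}{441} \approx -7.0537 \cdot 10^{6}$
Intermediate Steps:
$E = -100$ ($E = 25 \left(-4\right) = -100$)
$l = - \frac{10}{21}$ ($l = 10 \left(- \frac{1}{21}\right) = - \frac{10}{21} \approx -0.47619$)
$U{\left(g,C \right)} = 2 + C + g$ ($U{\left(g,C \right)} = \left(C + g\right) + 2 = 2 + C + g$)
$Y{\left(Z,P \right)} = \left(-101 + Z\right)^{2}$ ($Y{\left(Z,P \right)} = \left(\left(2 - 3 + Z\right) - 100\right)^{2} = \left(\left(-1 + Z\right) - 100\right)^{2} = \left(-101 + Z\right)^{2}$)
$Y{\left(l,-27 \right)} \left(-685\right) = \left(-101 - \frac{10}{21}\right)^{2} \left(-685\right) = \left(- \frac{2131}{21}\right)^{2} \left(-685\right) = \frac{4541161}{441} \left(-685\right) = - \frac{3110695285}{441}$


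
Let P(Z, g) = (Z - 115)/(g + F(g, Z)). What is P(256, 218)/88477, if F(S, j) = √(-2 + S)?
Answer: 15369/2092834958 - 423*√6/2092834958 ≈ 6.8485e-6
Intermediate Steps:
P(Z, g) = (-115 + Z)/(g + √(-2 + g)) (P(Z, g) = (Z - 115)/(g + √(-2 + g)) = (-115 + Z)/(g + √(-2 + g)))
P(256, 218)/88477 = ((-115 + 256)/(218 + √(-2 + 218)))/88477 = (141/(218 + √216))*(1/88477) = (141/(218 + 6*√6))*(1/88477) = 141/(88477*(218 + 6*√6))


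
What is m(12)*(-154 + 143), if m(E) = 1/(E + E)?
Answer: -11/24 ≈ -0.45833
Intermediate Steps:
m(E) = 1/(2*E)
m(12)*(-154 + 143) = ((½)/12)*(-154 + 143) = ((½)*(1/12))*(-11) = (1/24)*(-11) = -11/24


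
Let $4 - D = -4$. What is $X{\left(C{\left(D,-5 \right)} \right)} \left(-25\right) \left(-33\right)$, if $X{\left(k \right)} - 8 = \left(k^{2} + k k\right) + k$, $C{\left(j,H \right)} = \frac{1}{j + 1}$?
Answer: $\frac{181225}{27} \approx 6712.0$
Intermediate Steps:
$D = 8$ ($D = 4 - -4 = 4 + 4 = 8$)
$C{\left(j,H \right)} = \frac{1}{1 + j}$
$X{\left(k \right)} = 8 + k + 2 k^{2}$ ($X{\left(k \right)} = 8 + \left(\left(k^{2} + k k\right) + k\right) = 8 + \left(\left(k^{2} + k^{2}\right) + k\right) = 8 + \left(2 k^{2} + k\right) = 8 + \left(k + 2 k^{2}\right) = 8 + k + 2 k^{2}$)
$X{\left(C{\left(D,-5 \right)} \right)} \left(-25\right) \left(-33\right) = \left(8 + \frac{1}{1 + 8} + 2 \left(\frac{1}{1 + 8}\right)^{2}\right) \left(-25\right) \left(-33\right) = \left(8 + \frac{1}{9} + 2 \left(\frac{1}{9}\right)^{2}\right) \left(-25\right) \left(-33\right) = \left(8 + \frac{1}{9} + \frac{2}{81}\right) \left(-25\right) \left(-33\right) = \frac{659}{81} \left(-25\right) \left(-33\right) = \left(- \frac{16475}{81}\right) \left(-33\right) = \frac{181225}{27}$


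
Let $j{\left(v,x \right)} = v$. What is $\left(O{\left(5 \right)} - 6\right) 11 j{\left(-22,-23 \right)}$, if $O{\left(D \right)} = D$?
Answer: $242$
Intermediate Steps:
$\left(O{\left(5 \right)} - 6\right) 11 j{\left(-22,-23 \right)} = \left(5 - 6\right) 11 \left(-22\right) = \left(-1\right) 11 \left(-22\right) = \left(-11\right) \left(-22\right) = 242$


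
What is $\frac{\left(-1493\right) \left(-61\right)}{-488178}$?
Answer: $- \frac{91073}{488178} \approx -0.18656$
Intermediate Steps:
$\frac{\left(-1493\right) \left(-61\right)}{-488178} = 91073 \left(- \frac{1}{488178}\right) = - \frac{91073}{488178}$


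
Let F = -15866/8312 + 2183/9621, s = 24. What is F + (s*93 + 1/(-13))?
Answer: 1159286916155/519803388 ≈ 2230.2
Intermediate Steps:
F = -67250845/39984876 (F = -15866*1/8312 + 2183*(1/9621) = -7933/4156 + 2183/9621 = -67250845/39984876 ≈ -1.6819)
F + (s*93 + 1/(-13)) = -67250845/39984876 + (24*93 + 1/(-13)) = -67250845/39984876 + (2232 - 1/13) = -67250845/39984876 + 29015/13 = 1159286916155/519803388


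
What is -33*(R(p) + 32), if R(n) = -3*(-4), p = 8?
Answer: -1452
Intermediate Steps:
R(n) = 12
-33*(R(p) + 32) = -33*(12 + 32) = -33*44 = -1452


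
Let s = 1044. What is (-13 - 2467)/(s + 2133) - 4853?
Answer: -15420461/3177 ≈ -4853.8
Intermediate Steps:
(-13 - 2467)/(s + 2133) - 4853 = (-13 - 2467)/(1044 + 2133) - 4853 = -2480/3177 - 4853 = -15420461/3177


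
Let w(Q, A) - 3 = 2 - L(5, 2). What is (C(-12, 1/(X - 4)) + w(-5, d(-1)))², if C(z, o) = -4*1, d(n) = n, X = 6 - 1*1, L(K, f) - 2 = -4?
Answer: 9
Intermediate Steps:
L(K, f) = -2 (L(K, f) = 2 - 4 = -2)
X = 5 (X = 6 - 1 = 5)
C(z, o) = -4
w(Q, A) = 7 (w(Q, A) = 3 + (2 - 1*(-2)) = 3 + (2 + 2) = 3 + 4 = 7)
(C(-12, 1/(X - 4)) + w(-5, d(-1)))² = (-4 + 7)² = 3² = 9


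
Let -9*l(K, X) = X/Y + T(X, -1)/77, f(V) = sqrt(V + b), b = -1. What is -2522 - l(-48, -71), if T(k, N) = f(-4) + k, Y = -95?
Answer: -18448572/7315 + I*sqrt(5)/693 ≈ -2522.0 + 0.0032266*I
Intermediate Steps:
f(V) = sqrt(-1 + V) (f(V) = sqrt(V - 1) = sqrt(-1 + V))
T(k, N) = k + I*sqrt(5) (T(k, N) = sqrt(-1 - 4) + k = sqrt(-5) + k = I*sqrt(5) + k = k + I*sqrt(5))
l(K, X) = -2*X/7315 - I*sqrt(5)/693 (l(K, X) = -(X/(-95) + (X + I*sqrt(5))/77)/9 = -(X*(-1/95) + (X + I*sqrt(5))*(1/77))/9 = -(-X/95 + (X/77 + I*sqrt(5)/77))/9 = -(18*X/7315 + I*sqrt(5)/77)/9 = -2*X/7315 - I*sqrt(5)/693)
-2522 - l(-48, -71) = -2522 - (-2/7315*(-71) - I*sqrt(5)/693) = -2522 - (142/7315 - I*sqrt(5)/693) = -2522 + (-142/7315 + I*sqrt(5)/693) = -18448572/7315 + I*sqrt(5)/693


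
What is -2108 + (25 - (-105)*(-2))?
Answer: -2293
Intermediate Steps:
-2108 + (25 - (-105)*(-2)) = -2108 + (25 - 35*6) = -2108 + (25 - 210) = -2108 - 185 = -2293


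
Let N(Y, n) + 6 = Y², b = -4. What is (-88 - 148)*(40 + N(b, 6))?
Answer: -11800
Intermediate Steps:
N(Y, n) = -6 + Y²
(-88 - 148)*(40 + N(b, 6)) = (-88 - 148)*(40 + (-6 + (-4)²)) = -236*(40 + (-6 + 16)) = -236*(40 + 10) = -236*50 = -11800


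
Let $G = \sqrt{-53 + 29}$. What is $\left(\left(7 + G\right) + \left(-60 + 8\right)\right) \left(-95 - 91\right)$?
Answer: $8370 - 372 i \sqrt{6} \approx 8370.0 - 911.21 i$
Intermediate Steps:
$G = 2 i \sqrt{6}$ ($G = \sqrt{-24} = 2 i \sqrt{6} \approx 4.899 i$)
$\left(\left(7 + G\right) + \left(-60 + 8\right)\right) \left(-95 - 91\right) = \left(\left(7 + 2 i \sqrt{6}\right) + \left(-60 + 8\right)\right) \left(-95 - 91\right) = \left(\left(7 + 2 i \sqrt{6}\right) - 52\right) \left(-186\right) = \left(-45 + 2 i \sqrt{6}\right) \left(-186\right) = 8370 - 372 i \sqrt{6}$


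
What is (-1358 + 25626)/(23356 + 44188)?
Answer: 6067/16886 ≈ 0.35929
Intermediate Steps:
(-1358 + 25626)/(23356 + 44188) = 24268/67544 = 24268*(1/67544) = 6067/16886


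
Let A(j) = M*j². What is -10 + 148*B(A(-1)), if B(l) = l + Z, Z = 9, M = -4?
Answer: 730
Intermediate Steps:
A(j) = -4*j²
B(l) = 9 + l (B(l) = l + 9 = 9 + l)
-10 + 148*B(A(-1)) = -10 + 148*(9 - 4*(-1)²) = -10 + 148*(9 - 4*1) = -10 + 148*(9 - 4) = -10 + 148*5 = -10 + 740 = 730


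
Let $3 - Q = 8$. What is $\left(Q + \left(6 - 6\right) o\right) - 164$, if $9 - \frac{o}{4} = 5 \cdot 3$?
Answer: $-169$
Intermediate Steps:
$Q = -5$ ($Q = 3 - 8 = -5$)
$o = -24$ ($o = 36 - 4 \cdot 5 \cdot 3 = 36 - 60 = -24$)
$\left(Q + \left(6 - 6\right) o\right) - 164 = \left(-5 + \left(6 - 6\right) \left(-24\right)\right) - 164 = \left(-5 + 0 \left(-24\right)\right) - 164 = \left(-5 + 0\right) - 164 = -5 - 164 = -169$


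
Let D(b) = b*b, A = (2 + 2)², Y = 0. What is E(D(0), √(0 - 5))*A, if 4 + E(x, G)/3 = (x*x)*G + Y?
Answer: -192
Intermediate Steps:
A = 16 (A = 4² = 16)
D(b) = b²
E(x, G) = -12 + 3*G*x² (E(x, G) = -12 + 3*((x*x)*G + 0) = -12 + 3*(x²*G + 0) = -12 + 3*(G*x² + 0) = -12 + 3*(G*x²) = -12 + 3*G*x²)
E(D(0), √(0 - 5))*A = (-12 + 3*√(0 - 5)*(0²)²)*16 = (-12 + 3*√(-5)*0²)*16 = (-12 + 3*(I*√5)*0)*16 = (-12 + 0)*16 = -12*16 = -192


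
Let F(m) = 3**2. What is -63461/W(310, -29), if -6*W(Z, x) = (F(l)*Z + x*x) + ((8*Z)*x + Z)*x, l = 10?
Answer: 380766/2080321 ≈ 0.18303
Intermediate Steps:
F(m) = 9
W(Z, x) = -3*Z/2 - x**2/6 - x*(Z + 8*Z*x)/6 (W(Z, x) = -((9*Z + x*x) + ((8*Z)*x + Z)*x)/6 = -((9*Z + x**2) + (8*Z*x + Z)*x)/6 = -((x**2 + 9*Z) + (Z + 8*Z*x)*x)/6 = -((x**2 + 9*Z) + x*(Z + 8*Z*x))/6 = -(x**2 + 9*Z + x*(Z + 8*Z*x))/6 = -3*Z/2 - x**2/6 - x*(Z + 8*Z*x)/6)
-63461/W(310, -29) = -63461/(-3/2*310 - 1/6*(-29)**2 - 4/3*310*(-29)**2 - 1/6*310*(-29)) = -63461/(-465 - 1/6*841 - 4/3*310*841 + 4495/3) = -63461/(-465 - 841/6 - 1042840/3 + 4495/3) = -63461/(-2080321/6) = -63461*(-6/2080321) = 380766/2080321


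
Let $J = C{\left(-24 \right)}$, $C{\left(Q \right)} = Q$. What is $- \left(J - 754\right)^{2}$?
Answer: $-605284$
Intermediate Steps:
$J = -24$
$- \left(J - 754\right)^{2} = - \left(-24 - 754\right)^{2} = - \left(-778\right)^{2} = \left(-1\right) 605284 = -605284$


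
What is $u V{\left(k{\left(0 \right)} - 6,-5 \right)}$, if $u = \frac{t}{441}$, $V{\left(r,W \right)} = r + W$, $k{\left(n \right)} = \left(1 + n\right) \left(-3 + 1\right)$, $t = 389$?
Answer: $- \frac{5057}{441} \approx -11.467$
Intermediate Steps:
$k{\left(n \right)} = -2 - 2 n$ ($k{\left(n \right)} = \left(1 + n\right) \left(-2\right) = -2 - 2 n$)
$V{\left(r,W \right)} = W + r$
$u = \frac{389}{441} \approx 0.88209$
$u V{\left(k{\left(0 \right)} - 6,-5 \right)} = \frac{389 \left(-5 - 8\right)}{441} = \frac{389}{441} \left(-13\right) = - \frac{5057}{441}$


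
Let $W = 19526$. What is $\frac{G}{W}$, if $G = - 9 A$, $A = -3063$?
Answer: $\frac{27567}{19526} \approx 1.4118$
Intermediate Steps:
$G = 27567$ ($G = \left(-9\right) \left(-3063\right) = 27567$)
$\frac{G}{W} = \frac{27567}{19526}$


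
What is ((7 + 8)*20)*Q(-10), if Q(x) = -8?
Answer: -2400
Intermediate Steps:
((7 + 8)*20)*Q(-10) = ((7 + 8)*20)*(-8) = (15*20)*(-8) = 300*(-8) = -2400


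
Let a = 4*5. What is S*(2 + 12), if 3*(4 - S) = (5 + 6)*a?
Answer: -2912/3 ≈ -970.67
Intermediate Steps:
a = 20
S = -208/3 (S = 4 - (5 + 6)*20/3 = 4 - 11*20/3 = 4 - 1/3*220 = 4 - 220/3 = -208/3 ≈ -69.333)
S*(2 + 12) = -208*(2 + 12)/3 = -208/3*14 = -2912/3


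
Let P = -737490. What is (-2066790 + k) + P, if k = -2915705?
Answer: -5719985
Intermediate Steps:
(-2066790 + k) + P = (-2066790 - 2915705) - 737490 = -4982495 - 737490 = -5719985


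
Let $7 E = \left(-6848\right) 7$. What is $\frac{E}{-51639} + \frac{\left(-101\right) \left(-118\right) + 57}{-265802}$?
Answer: $\frac{1201835071}{13725749478} \approx 0.087561$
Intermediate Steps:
$E = -6848$ ($E = \frac{\left(-6848\right) 7}{7} = \frac{1}{7} \left(-47936\right) = -6848$)
$\frac{E}{-51639} + \frac{\left(-101\right) \left(-118\right) + 57}{-265802} = - \frac{6848}{-51639} + \frac{\left(-101\right) \left(-118\right) + 57}{-265802} = \left(-6848\right) \left(- \frac{1}{51639}\right) + \left(11918 + 57\right) \left(- \frac{1}{265802}\right) = \frac{6848}{51639} + 11975 \left(- \frac{1}{265802}\right) = \frac{6848}{51639} - \frac{11975}{265802} = \frac{1201835071}{13725749478}$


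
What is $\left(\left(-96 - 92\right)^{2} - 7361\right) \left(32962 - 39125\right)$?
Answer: $-172459229$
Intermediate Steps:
$\left(\left(-96 - 92\right)^{2} - 7361\right) \left(32962 - 39125\right) = \left(\left(-188\right)^{2} - 7361\right) \left(-6163\right) = \left(35344 - 7361\right) \left(-6163\right) = 27983 \left(-6163\right) = -172459229$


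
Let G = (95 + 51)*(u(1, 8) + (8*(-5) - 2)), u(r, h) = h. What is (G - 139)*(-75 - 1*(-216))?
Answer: -719523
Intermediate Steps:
G = -4964 (G = (95 + 51)*(8 + (8*(-5) - 2)) = 146*(8 + (-40 - 2)) = 146*(8 - 42) = 146*(-34) = -4964)
(G - 139)*(-75 - 1*(-216)) = (-4964 - 139)*(-75 - 1*(-216)) = -5103*(-75 + 216) = -5103*141 = -719523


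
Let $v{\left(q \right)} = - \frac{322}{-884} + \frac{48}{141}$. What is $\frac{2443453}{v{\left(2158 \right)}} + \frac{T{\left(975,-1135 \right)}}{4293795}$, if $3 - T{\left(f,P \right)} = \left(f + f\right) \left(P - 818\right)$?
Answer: $\frac{72651448803120019}{20952288335} \approx 3.4675 \cdot 10^{6}$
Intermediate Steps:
$v{\left(q \right)} = \frac{14639}{20774}$ ($v{\left(q \right)} = \left(-322\right) \left(- \frac{1}{884}\right) + 48 \cdot \frac{1}{141} = \frac{161}{442} + \frac{16}{47} = \frac{14639}{20774}$)
$T{\left(f,P \right)} = 3 - 2 f \left(-818 + P\right)$ ($T{\left(f,P \right)} = 3 - \left(f + f\right) \left(P - 818\right) = 3 - 2 f \left(-818 + P\right)$)
$\frac{2443453}{v{\left(2158 \right)}} + \frac{T{\left(975,-1135 \right)}}{4293795} = \frac{2443453}{\frac{14639}{20774}} + \frac{3 + 1636 \cdot 975 - \left(-2270\right) 975}{4293795} = 2443453 \cdot \frac{20774}{14639} + \left(3 + 1595100 + 2213250\right) \frac{1}{4293795} = \frac{50760292622}{14639} + 3808353 \cdot \frac{1}{4293795} = \frac{50760292622}{14639} + \frac{1269451}{1431265} = \frac{72651448803120019}{20952288335}$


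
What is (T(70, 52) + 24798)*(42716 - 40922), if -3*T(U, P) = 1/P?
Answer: 88975201/2 ≈ 4.4488e+7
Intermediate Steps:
T(U, P) = -1/(3*P)
(T(70, 52) + 24798)*(42716 - 40922) = (-1/3/52 + 24798)*(42716 - 40922) = (-1/3*1/52 + 24798)*1794 = (-1/156 + 24798)*1794 = (3868487/156)*1794 = 88975201/2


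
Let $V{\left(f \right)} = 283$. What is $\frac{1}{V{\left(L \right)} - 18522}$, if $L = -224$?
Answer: $- \frac{1}{18239} \approx -5.4828 \cdot 10^{-5}$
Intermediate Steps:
$\frac{1}{V{\left(L \right)} - 18522} = \frac{1}{283 - 18522} = \frac{1}{-18239} = - \frac{1}{18239}$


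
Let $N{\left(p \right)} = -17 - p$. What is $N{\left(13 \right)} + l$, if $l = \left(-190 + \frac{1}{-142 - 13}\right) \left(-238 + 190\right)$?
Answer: $\frac{1408998}{155} \approx 9090.3$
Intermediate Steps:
$l = \frac{1413648}{155}$ ($l = \left(-190 + \frac{1}{-155}\right) \left(-48\right) = \left(-190 - \frac{1}{155}\right) \left(-48\right) = \left(- \frac{29451}{155}\right) \left(-48\right) = \frac{1413648}{155} \approx 9120.3$)
$N{\left(13 \right)} + l = \left(-17 - 13\right) + \frac{1413648}{155} = -30 + \frac{1413648}{155} = \frac{1408998}{155}$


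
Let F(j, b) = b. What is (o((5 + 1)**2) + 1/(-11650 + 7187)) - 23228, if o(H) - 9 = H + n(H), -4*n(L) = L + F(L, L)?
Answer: -103546064/4463 ≈ -23201.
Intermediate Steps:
n(L) = -L/2 (n(L) = -(L + L)/4 = -L/2)
o(H) = 9 + H/2 (o(H) = 9 + (H - H/2) = 9 + H/2)
(o((5 + 1)**2) + 1/(-11650 + 7187)) - 23228 = ((9 + (5 + 1)**2/2) + 1/(-11650 + 7187)) - 23228 = ((9 + (1/2)*6**2) + 1/(-4463)) - 23228 = ((9 + (1/2)*36) - 1/4463) - 23228 = ((9 + 18) - 1/4463) - 23228 = (27 - 1/4463) - 23228 = 120500/4463 - 23228 = -103546064/4463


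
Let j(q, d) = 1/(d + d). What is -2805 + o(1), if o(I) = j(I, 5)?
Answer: -28049/10 ≈ -2804.9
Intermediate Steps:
j(q, d) = 1/(2*d)
o(I) = 1/10 (o(I) = (1/2)/5 = (1/2)*(1/5) = 1/10)
-2805 + o(1) = -2805 + 1/10 = -28049/10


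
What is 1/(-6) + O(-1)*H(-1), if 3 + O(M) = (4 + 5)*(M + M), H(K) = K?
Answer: 125/6 ≈ 20.833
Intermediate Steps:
O(M) = -3 + 18*M (O(M) = -3 + (4 + 5)*(M + M) = -3 + 9*(2*M) = -3 + 18*M)
1/(-6) + O(-1)*H(-1) = 1/(-6) + (-3 + 18*(-1))*(-1) = -⅙ + (-3 - 18)*(-1) = -⅙ - 21*(-1) = -⅙ + 21 = 125/6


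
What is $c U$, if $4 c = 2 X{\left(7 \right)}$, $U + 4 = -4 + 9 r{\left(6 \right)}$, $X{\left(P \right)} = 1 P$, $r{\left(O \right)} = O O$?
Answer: $1106$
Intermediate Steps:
$r{\left(O \right)} = O^{2}$
$X{\left(P \right)} = P$
$U = 316$ ($U = -4 - \left(4 - 9 \cdot 6^{2}\right) = -4 + \left(-4 + 9 \cdot 36\right) = -4 + \left(-4 + 324\right) = -4 + 320 = 316$)
$c = \frac{7}{2}$ ($c = \frac{2 \cdot 7}{4} = \frac{1}{4} \cdot 14 = \frac{7}{2} \approx 3.5$)
$c U = \frac{7}{2} \cdot 316 = 1106$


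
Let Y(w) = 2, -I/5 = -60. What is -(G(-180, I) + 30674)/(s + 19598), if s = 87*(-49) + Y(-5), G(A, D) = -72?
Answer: -30602/15337 ≈ -1.9953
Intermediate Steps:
I = 300 (I = -5*(-60) = 300)
s = -4261 (s = 87*(-49) + 2 = -4263 + 2 = -4261)
-(G(-180, I) + 30674)/(s + 19598) = -(-72 + 30674)/(-4261 + 19598) = -30602/15337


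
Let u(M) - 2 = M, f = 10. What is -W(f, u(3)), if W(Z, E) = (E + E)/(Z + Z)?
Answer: -1/2 ≈ -0.50000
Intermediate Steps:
u(M) = 2 + M
W(Z, E) = E/Z (W(Z, E) = (2*E)/((2*Z)) = (2*E)*(1/(2*Z)) = E/Z)
-W(f, u(3)) = -(2 + 3)/10 = -5/10 = -1*1/2 = -1/2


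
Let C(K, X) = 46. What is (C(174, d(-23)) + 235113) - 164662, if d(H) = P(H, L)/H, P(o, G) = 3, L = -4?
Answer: 70497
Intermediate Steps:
d(H) = 3/H
(C(174, d(-23)) + 235113) - 164662 = (46 + 235113) - 164662 = 235159 - 164662 = 70497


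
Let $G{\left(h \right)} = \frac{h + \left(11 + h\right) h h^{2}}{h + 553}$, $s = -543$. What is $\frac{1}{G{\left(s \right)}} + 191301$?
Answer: $\frac{16294024258124491}{85174799181} \approx 1.913 \cdot 10^{5}$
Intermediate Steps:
$G{\left(h \right)} = \frac{h + h^{3} \left(11 + h\right)}{553 + h}$ ($G{\left(h \right)} = \frac{h + \left(11 + h\right) h^{3}}{553 + h} = \frac{h + h^{3} \left(11 + h\right)}{553 + h}$)
$\frac{1}{G{\left(s \right)}} + 191301 = \frac{1}{\frac{1}{553 - 543} \left(-543 + \left(-543\right)^{4} + 11 \left(-543\right)^{3}\right)} + 191301 = \frac{1}{\frac{1}{10} \left(-543 + 86935932801 + 11 \left(-160103007\right)\right)} + 191301 = \frac{1}{\frac{1}{10} \left(-543 + 86935932801 - 1761133077\right)} + 191301 = \frac{1}{\frac{1}{10} \cdot 85174799181} + 191301 = \frac{1}{\frac{85174799181}{10}} + 191301 = \frac{10}{85174799181} + 191301 = \frac{16294024258124491}{85174799181}$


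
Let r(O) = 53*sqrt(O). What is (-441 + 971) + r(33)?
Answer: 530 + 53*sqrt(33) ≈ 834.46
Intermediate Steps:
(-441 + 971) + r(33) = (-441 + 971) + 53*sqrt(33) = 530 + 53*sqrt(33)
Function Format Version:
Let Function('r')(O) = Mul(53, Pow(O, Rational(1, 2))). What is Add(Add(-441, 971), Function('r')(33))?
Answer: Add(530, Mul(53, Pow(33, Rational(1, 2)))) ≈ 834.46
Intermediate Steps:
Add(Add(-441, 971), Function('r')(33)) = Add(Add(-441, 971), Mul(53, Pow(33, Rational(1, 2)))) = Add(530, Mul(53, Pow(33, Rational(1, 2))))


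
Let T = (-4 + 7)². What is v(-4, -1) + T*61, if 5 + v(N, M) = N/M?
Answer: 548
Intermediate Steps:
v(N, M) = -5 + N/M
T = 9 (T = 3² = 9)
v(-4, -1) + T*61 = (-5 - 4/(-1)) + 9*61 = (-5 - 4*(-1)) + 549 = (-5 + 4) + 549 = -1 + 549 = 548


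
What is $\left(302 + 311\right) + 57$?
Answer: $670$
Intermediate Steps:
$\left(302 + 311\right) + 57 = 613 + 57 = 670$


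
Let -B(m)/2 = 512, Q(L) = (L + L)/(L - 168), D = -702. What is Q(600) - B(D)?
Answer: 9241/9 ≈ 1026.8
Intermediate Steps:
Q(L) = 2*L/(-168 + L) (Q(L) = (2*L)/(-168 + L) = 2*L/(-168 + L))
B(m) = -1024 (B(m) = -2*512 = -1024)
Q(600) - B(D) = 2*600/(-168 + 600) - 1*(-1024) = 2*600/432 + 1024 = 2*600*(1/432) + 1024 = 25/9 + 1024 = 9241/9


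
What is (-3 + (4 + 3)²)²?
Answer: 2116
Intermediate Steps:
(-3 + (4 + 3)²)² = (-3 + 7²)² = (-3 + 49)² = 46² = 2116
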